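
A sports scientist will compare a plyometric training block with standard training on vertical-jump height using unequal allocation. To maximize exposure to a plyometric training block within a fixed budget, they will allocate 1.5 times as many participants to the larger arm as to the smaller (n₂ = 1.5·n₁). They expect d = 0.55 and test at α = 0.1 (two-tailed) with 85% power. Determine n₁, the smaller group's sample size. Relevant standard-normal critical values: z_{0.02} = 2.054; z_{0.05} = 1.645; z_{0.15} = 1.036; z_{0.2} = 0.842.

With allocation ratio k = n₂/n₁ = 1.5, Var(x̄₁−x̄₂) = σ²(1/n₁ + 1/(k·n₁)) = σ²·(k+1)/(k·n₁).
So n₁ = (1 + 1/k)·((z_{α/2} + z_β)/d)² = 1.667 × (2.681/0.55)².
n₁ = 1.667 × 23.76 = 39.6.
Round up: n₁ = 40, giving n₂ = 1.5 × 40 = 60.

n₁ = 40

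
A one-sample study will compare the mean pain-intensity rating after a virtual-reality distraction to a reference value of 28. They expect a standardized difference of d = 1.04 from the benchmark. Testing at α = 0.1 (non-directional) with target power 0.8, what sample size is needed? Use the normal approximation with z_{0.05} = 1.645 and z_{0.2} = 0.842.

n = 6

For a one-sample test: n = ((z_{α/2} + z_β) / d)².
z_{α/2} + z_β = 1.645 + 0.842 = 2.487.
n = (2.487 / 1.04)² = 2.391² = 5.72.
Round up.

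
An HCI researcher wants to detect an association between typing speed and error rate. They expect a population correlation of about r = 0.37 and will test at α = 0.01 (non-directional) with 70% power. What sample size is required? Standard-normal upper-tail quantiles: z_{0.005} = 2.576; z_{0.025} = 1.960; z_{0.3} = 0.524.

n = 67

Fisher's z: C = ½·ln((1+r)/(1−r)) = ½·ln(2.1746) = 0.3884.
n = ((z_{α/2} + z_β)/C)² + 3.
(2.576 + 0.524) / 0.3884 = 3.100 / 0.3884 = 7.981.
n = 7.981² + 3 = 63.70 + 3 = 66.7.
Round up.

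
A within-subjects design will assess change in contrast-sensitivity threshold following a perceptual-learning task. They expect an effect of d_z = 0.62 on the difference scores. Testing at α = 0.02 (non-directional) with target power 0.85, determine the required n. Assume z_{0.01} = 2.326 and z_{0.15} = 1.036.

n = 30 pairs

For a paired (one-sample on differences) test: n = ((z_{α/2} + z_β) / d)².
z_{α/2} + z_β = 2.326 + 1.036 = 3.362.
n = (3.362 / 0.62)² = 5.423² = 29.40.
Round up.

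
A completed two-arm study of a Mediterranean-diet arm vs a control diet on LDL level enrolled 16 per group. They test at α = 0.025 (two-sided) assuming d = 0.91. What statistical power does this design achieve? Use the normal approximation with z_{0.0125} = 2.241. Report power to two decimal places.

power ≈ 0.63

For two equal groups, power = Φ(d·√(n/2) − z_{α/2}).
d·√(n/2) = 0.91 × √(16/2) = 0.91 × 2.828 = 2.574.
z_β = 2.574 − 2.241 = 0.333.
Power = Φ(0.333) = 0.630.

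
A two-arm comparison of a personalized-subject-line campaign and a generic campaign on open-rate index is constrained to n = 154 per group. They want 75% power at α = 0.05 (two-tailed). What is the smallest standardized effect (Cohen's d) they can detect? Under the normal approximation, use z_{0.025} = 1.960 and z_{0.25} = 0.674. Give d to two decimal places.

d_min ≈ 0.30

For two independent groups of n = 154 each: d_min = (z_{α/2} + z_β)·√(2/n).
z-sum = 1.960 + 0.674 = 2.634.
d_min = 2.634 × √(2/154) = 2.634 × 0.1140 = 0.300.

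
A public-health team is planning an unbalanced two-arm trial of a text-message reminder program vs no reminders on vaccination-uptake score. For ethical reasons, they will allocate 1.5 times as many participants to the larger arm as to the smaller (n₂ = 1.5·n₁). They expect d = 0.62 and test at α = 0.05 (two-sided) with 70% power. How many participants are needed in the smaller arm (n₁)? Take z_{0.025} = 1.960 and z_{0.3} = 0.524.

n₁ = 27

With allocation ratio k = n₂/n₁ = 1.5, Var(x̄₁−x̄₂) = σ²(1/n₁ + 1/(k·n₁)) = σ²·(k+1)/(k·n₁).
So n₁ = (1 + 1/k)·((z_{α/2} + z_β)/d)² = 1.667 × (2.484/0.62)².
n₁ = 1.667 × 16.05 = 26.8.
Round up: n₁ = 27, giving n₂ = ⌈1.5 × 27⌉ = ⌈40.5⌉ = 41.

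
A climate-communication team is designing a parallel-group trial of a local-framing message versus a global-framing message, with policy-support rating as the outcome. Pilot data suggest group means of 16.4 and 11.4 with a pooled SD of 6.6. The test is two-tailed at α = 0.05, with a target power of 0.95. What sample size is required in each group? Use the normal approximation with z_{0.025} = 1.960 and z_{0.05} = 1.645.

Cohen's d = |M₁ − M₂| / SD_pooled = |16.4 − 11.4| / 6.6 = 5.0 / 6.6 = 0.758.
For two independent groups with equal n: n = 2·((z_{α/2} + z_β) / d)².
z_{α/2} + z_β = 1.960 + 1.645 = 3.605.
n = 2 × (3.605 / 0.758)² = 2 × 4.756² = 2 × 22.62 = 45.2.
Round up to the next whole participant.

n = 46 per group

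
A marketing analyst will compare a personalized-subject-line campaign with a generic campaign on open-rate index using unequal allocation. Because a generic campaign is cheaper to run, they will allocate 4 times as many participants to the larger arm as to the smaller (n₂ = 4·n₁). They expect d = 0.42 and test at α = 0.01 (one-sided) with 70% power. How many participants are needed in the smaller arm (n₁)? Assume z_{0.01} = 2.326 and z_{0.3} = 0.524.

n₁ = 58

With allocation ratio k = n₂/n₁ = 4, Var(x̄₁−x̄₂) = σ²(1/n₁ + 1/(k·n₁)) = σ²·(k+1)/(k·n₁).
So n₁ = (1 + 1/k)·((z_{α} + z_β)/d)² = 1.250 × (2.850/0.42)².
n₁ = 1.250 × 46.05 = 57.6.
Round up: n₁ = 58, giving n₂ = 4 × 58 = 232.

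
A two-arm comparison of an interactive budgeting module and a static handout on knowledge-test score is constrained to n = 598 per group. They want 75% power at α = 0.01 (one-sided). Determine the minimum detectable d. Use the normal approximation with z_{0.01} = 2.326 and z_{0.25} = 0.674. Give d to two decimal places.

For two independent groups of n = 598 each: d_min = (z_{α} + z_β)·√(2/n).
z-sum = 2.326 + 0.674 = 3.000.
d_min = 3.000 × √(2/598) = 3.000 × 0.0578 = 0.173.

d_min ≈ 0.17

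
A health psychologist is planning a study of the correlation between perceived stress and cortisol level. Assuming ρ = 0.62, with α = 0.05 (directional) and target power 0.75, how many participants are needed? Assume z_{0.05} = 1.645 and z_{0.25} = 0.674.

n = 14

Fisher's z: C = ½·ln((1+r)/(1−r)) = ½·ln(4.2632) = 0.7250.
n = ((z_{α} + z_β)/C)² + 3.
(1.645 + 0.674) / 0.7250 = 2.319 / 0.7250 = 3.199.
n = 3.199² + 3 = 10.23 + 3 = 13.2.
Round up.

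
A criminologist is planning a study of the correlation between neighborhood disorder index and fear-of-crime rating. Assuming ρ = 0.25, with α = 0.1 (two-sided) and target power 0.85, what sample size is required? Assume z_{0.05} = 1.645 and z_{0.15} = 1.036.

Fisher's z: C = ½·ln((1+r)/(1−r)) = ½·ln(1.6667) = 0.2554.
n = ((z_{α/2} + z_β)/C)² + 3.
(1.645 + 1.036) / 0.2554 = 2.681 / 0.2554 = 10.497.
n = 10.497² + 3 = 110.19 + 3 = 113.2.
Round up.

n = 114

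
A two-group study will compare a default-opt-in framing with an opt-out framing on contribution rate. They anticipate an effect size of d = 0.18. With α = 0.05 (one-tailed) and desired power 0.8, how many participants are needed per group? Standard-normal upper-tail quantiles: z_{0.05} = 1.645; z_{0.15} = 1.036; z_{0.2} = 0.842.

n = 382 per group

For two independent groups with equal n: n = 2·((z_{α} + z_β) / d)².
z_{α} + z_β = 1.645 + 0.842 = 2.487.
n = 2 × (2.487 / 0.18)² = 2 × 13.817² = 2 × 190.90 = 381.8.
Round up to the next whole participant.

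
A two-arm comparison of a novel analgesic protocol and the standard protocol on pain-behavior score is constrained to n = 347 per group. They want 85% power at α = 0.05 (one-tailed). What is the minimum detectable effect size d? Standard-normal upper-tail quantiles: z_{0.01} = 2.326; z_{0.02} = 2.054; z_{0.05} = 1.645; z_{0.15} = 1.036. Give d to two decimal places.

d_min ≈ 0.20

For two independent groups of n = 347 each: d_min = (z_{α} + z_β)·√(2/n).
z-sum = 1.645 + 1.036 = 2.681.
d_min = 2.681 × √(2/347) = 2.681 × 0.0759 = 0.204.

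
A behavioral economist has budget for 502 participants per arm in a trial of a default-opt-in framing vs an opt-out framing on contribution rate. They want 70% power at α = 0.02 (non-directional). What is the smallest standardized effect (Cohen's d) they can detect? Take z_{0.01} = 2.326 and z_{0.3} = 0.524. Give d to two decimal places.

d_min ≈ 0.18

For two independent groups of n = 502 each: d_min = (z_{α/2} + z_β)·√(2/n).
z-sum = 2.326 + 0.524 = 2.850.
d_min = 2.850 × √(2/502) = 2.850 × 0.0631 = 0.180.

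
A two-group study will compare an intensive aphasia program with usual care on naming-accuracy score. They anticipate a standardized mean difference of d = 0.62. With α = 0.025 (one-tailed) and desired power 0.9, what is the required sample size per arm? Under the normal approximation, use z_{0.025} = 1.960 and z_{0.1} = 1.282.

For two independent groups with equal n: n = 2·((z_{α} + z_β) / d)².
z_{α} + z_β = 1.960 + 1.282 = 3.242.
n = 2 × (3.242 / 0.62)² = 2 × 5.229² = 2 × 27.34 = 54.7.
Round up to the next whole participant.

n = 55 per group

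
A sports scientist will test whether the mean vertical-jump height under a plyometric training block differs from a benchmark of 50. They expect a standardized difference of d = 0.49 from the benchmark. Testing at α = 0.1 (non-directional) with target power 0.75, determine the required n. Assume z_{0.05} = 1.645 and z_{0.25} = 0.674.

For a one-sample test: n = ((z_{α/2} + z_β) / d)².
z_{α/2} + z_β = 1.645 + 0.674 = 2.319.
n = (2.319 / 0.49)² = 4.733² = 22.40.
Round up.

n = 23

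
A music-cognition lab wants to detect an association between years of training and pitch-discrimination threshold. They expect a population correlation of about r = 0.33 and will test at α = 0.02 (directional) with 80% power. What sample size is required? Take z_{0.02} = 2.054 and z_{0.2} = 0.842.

n = 75

Fisher's z: C = ½·ln((1+r)/(1−r)) = ½·ln(1.9851) = 0.3428.
n = ((z_{α} + z_β)/C)² + 3.
(2.054 + 0.842) / 0.3428 = 2.896 / 0.3428 = 8.448.
n = 8.448² + 3 = 71.37 + 3 = 74.4.
Round up.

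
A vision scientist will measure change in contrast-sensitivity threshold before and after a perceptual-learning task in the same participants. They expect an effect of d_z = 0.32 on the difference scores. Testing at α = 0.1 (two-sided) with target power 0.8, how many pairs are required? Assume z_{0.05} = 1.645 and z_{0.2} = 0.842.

For a paired (one-sample on differences) test: n = ((z_{α/2} + z_β) / d)².
z_{α/2} + z_β = 1.645 + 0.842 = 2.487.
n = (2.487 / 0.32)² = 7.772² = 60.40.
Round up.

n = 61 pairs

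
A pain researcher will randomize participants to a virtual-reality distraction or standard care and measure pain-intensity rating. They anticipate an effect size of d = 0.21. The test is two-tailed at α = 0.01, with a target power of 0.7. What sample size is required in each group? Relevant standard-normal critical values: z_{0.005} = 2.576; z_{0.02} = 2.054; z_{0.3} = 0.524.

n = 436 per group

For two independent groups with equal n: n = 2·((z_{α/2} + z_β) / d)².
z_{α/2} + z_β = 2.576 + 0.524 = 3.100.
n = 2 × (3.100 / 0.21)² = 2 × 14.762² = 2 × 217.91 = 435.8.
Round up to the next whole participant.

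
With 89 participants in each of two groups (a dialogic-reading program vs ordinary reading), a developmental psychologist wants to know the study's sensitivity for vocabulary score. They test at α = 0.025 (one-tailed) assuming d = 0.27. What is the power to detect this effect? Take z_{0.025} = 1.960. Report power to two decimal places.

For two equal groups, power = Φ(d·√(n/2) − z_{α}).
d·√(n/2) = 0.27 × √(89/2) = 0.27 × 6.671 = 1.801.
z_β = 1.801 − 1.960 = -0.159.
Power = Φ(-0.159) = 0.437.

power ≈ 0.44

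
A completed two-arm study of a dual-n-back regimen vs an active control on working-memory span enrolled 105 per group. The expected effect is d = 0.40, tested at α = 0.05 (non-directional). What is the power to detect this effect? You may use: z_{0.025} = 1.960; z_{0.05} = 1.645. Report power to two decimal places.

power ≈ 0.83

For two equal groups, power = Φ(d·√(n/2) − z_{α/2}).
d·√(n/2) = 0.40 × √(105/2) = 0.40 × 7.246 = 2.898.
z_β = 2.898 − 1.960 = 0.938.
Power = Φ(0.938) = 0.826.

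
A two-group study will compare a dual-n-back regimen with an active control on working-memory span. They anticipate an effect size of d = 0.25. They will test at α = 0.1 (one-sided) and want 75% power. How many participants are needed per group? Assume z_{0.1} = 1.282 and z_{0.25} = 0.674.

n = 123 per group

For two independent groups with equal n: n = 2·((z_{α} + z_β) / d)².
z_{α} + z_β = 1.282 + 0.674 = 1.956.
n = 2 × (1.956 / 0.25)² = 2 × 7.824² = 2 × 61.21 = 122.4.
Round up to the next whole participant.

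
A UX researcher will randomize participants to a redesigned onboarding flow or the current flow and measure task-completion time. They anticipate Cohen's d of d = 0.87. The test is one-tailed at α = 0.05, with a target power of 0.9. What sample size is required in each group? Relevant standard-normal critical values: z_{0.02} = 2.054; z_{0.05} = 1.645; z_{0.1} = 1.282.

For two independent groups with equal n: n = 2·((z_{α} + z_β) / d)².
z_{α} + z_β = 1.645 + 1.282 = 2.927.
n = 2 × (2.927 / 0.87)² = 2 × 3.364² = 2 × 11.32 = 22.6.
Round up to the next whole participant.

n = 23 per group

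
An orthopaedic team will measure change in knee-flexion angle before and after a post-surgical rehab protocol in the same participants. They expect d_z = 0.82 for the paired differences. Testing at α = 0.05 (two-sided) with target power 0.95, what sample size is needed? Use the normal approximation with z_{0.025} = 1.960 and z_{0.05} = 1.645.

For a paired (one-sample on differences) test: n = ((z_{α/2} + z_β) / d)².
z_{α/2} + z_β = 1.960 + 1.645 = 3.605.
n = (3.605 / 0.82)² = 4.396² = 19.33.
Round up.

n = 20 pairs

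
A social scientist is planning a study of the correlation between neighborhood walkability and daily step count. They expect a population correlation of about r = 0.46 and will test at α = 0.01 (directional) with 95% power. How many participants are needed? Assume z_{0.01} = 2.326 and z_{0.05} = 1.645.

Fisher's z: C = ½·ln((1+r)/(1−r)) = ½·ln(2.7037) = 0.4973.
n = ((z_{α} + z_β)/C)² + 3.
(2.326 + 1.645) / 0.4973 = 3.971 / 0.4973 = 7.985.
n = 7.985² + 3 = 63.76 + 3 = 66.8.
Round up.

n = 67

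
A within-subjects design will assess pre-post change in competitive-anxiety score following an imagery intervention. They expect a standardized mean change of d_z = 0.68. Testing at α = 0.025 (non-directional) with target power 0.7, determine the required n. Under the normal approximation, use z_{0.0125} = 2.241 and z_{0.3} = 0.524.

n = 17 pairs

For a paired (one-sample on differences) test: n = ((z_{α/2} + z_β) / d)².
z_{α/2} + z_β = 2.241 + 0.524 = 2.765.
n = (2.765 / 0.68)² = 4.066² = 16.53.
Round up.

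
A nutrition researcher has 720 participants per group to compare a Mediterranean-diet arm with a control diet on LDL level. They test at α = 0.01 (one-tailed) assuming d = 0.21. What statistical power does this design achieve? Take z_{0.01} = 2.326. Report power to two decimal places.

power ≈ 0.95

For two equal groups, power = Φ(d·√(n/2) − z_{α}).
d·√(n/2) = 0.21 × √(720/2) = 0.21 × 18.974 = 3.984.
z_β = 3.984 − 2.326 = 1.658.
Power = Φ(1.658) = 0.951.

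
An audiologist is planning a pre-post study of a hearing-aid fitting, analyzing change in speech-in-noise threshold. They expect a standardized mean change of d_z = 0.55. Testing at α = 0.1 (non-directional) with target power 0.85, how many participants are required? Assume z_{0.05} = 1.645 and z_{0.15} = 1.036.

For a paired (one-sample on differences) test: n = ((z_{α/2} + z_β) / d)².
z_{α/2} + z_β = 1.645 + 1.036 = 2.681.
n = (2.681 / 0.55)² = 4.875² = 23.76.
Round up.

n = 24 pairs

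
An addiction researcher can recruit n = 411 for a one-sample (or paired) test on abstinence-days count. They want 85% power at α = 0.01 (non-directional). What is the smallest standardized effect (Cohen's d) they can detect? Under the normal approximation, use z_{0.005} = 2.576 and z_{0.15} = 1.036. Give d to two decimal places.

For a single sample (or paired design) of n = 411: d_min = (z_{α/2} + z_β)/√n.
z-sum = 2.576 + 1.036 = 3.612.
d_min = 3.612 / √411 = 3.612 / 20.273 = 0.178.

d_min ≈ 0.18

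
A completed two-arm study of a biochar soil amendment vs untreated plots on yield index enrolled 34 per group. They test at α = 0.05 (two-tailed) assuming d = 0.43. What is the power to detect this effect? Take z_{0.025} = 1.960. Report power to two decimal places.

power ≈ 0.43

For two equal groups, power = Φ(d·√(n/2) − z_{α/2}).
d·√(n/2) = 0.43 × √(34/2) = 0.43 × 4.123 = 1.773.
z_β = 1.773 − 1.960 = -0.187.
Power = Φ(-0.187) = 0.426.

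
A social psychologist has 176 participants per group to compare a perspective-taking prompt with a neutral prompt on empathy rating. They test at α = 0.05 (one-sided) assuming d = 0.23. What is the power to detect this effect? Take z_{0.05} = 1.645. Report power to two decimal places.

For two equal groups, power = Φ(d·√(n/2) − z_{α}).
d·√(n/2) = 0.23 × √(176/2) = 0.23 × 9.381 = 2.158.
z_β = 2.158 − 1.645 = 0.513.
Power = Φ(0.513) = 0.696.

power ≈ 0.70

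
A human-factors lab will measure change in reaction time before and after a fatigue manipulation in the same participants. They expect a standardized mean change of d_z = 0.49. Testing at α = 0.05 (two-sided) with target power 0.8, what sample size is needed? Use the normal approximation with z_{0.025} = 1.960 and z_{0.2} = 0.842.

For a paired (one-sample on differences) test: n = ((z_{α/2} + z_β) / d)².
z_{α/2} + z_β = 1.960 + 0.842 = 2.802.
n = (2.802 / 0.49)² = 5.718² = 32.70.
Round up.

n = 33 pairs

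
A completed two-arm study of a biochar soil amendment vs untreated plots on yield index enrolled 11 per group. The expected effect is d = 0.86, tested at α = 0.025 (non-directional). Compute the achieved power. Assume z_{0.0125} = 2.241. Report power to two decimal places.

power ≈ 0.41

For two equal groups, power = Φ(d·√(n/2) − z_{α/2}).
d·√(n/2) = 0.86 × √(11/2) = 0.86 × 2.345 = 2.017.
z_β = 2.017 − 2.241 = -0.224.
Power = Φ(-0.224) = 0.411.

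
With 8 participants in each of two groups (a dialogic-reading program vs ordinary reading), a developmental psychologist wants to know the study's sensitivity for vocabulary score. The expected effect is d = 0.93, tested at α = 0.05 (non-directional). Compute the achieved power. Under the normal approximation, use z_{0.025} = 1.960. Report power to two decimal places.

power ≈ 0.46

For two equal groups, power = Φ(d·√(n/2) − z_{α/2}).
d·√(n/2) = 0.93 × √(8/2) = 0.93 × 2.000 = 1.860.
z_β = 1.860 − 1.960 = -0.100.
Power = Φ(-0.100) = 0.460.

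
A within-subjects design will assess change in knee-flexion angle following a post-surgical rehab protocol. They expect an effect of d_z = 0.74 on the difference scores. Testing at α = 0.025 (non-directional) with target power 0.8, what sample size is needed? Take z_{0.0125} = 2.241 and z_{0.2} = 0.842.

n = 18 pairs

For a paired (one-sample on differences) test: n = ((z_{α/2} + z_β) / d)².
z_{α/2} + z_β = 2.241 + 0.842 = 3.083.
n = (3.083 / 0.74)² = 4.166² = 17.36.
Round up.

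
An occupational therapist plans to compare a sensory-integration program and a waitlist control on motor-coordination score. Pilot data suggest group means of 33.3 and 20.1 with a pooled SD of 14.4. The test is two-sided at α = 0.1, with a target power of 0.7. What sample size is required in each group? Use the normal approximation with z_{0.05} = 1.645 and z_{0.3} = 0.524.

Cohen's d = |M₁ − M₂| / SD_pooled = |33.3 − 20.1| / 14.4 = 13.2 / 14.4 = 0.917.
For two independent groups with equal n: n = 2·((z_{α/2} + z_β) / d)².
z_{α/2} + z_β = 1.645 + 0.524 = 2.169.
n = 2 × (2.169 / 0.917)² = 2 × 2.365² = 2 × 5.59 = 11.2.
Round up to the next whole participant.

n = 12 per group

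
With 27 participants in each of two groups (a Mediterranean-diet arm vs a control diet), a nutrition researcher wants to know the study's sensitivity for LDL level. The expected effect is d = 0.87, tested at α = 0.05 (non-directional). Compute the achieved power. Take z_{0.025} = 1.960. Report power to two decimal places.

For two equal groups, power = Φ(d·√(n/2) − z_{α/2}).
d·√(n/2) = 0.87 × √(27/2) = 0.87 × 3.674 = 3.197.
z_β = 3.197 − 1.960 = 1.237.
Power = Φ(1.237) = 0.892.

power ≈ 0.89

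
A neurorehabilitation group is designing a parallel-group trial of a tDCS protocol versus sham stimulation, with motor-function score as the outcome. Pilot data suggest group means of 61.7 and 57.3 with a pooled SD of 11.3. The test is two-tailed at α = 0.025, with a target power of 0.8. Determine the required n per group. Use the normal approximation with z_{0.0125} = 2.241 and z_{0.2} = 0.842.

Cohen's d = |M₁ − M₂| / SD_pooled = |61.7 − 57.3| / 11.3 = 4.4 / 11.3 = 0.389.
For two independent groups with equal n: n = 2·((z_{α/2} + z_β) / d)².
z_{α/2} + z_β = 2.241 + 0.842 = 3.083.
n = 2 × (3.083 / 0.389)² = 2 × 7.925² = 2 × 62.81 = 125.6.
Round up to the next whole participant.

n = 126 per group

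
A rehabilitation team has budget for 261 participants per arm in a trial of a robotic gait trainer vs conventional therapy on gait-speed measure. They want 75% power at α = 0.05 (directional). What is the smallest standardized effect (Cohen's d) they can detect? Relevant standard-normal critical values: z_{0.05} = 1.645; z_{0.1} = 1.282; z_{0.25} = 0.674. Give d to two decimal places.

d_min ≈ 0.20

For two independent groups of n = 261 each: d_min = (z_{α} + z_β)·√(2/n).
z-sum = 1.645 + 0.674 = 2.319.
d_min = 2.319 × √(2/261) = 2.319 × 0.0875 = 0.203.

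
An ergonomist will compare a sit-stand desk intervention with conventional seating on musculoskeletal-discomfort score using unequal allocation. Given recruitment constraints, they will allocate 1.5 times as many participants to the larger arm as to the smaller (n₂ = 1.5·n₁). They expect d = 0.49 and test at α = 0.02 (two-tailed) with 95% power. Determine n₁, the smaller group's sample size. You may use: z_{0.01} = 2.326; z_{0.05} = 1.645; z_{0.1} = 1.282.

With allocation ratio k = n₂/n₁ = 1.5, Var(x̄₁−x̄₂) = σ²(1/n₁ + 1/(k·n₁)) = σ²·(k+1)/(k·n₁).
So n₁ = (1 + 1/k)·((z_{α/2} + z_β)/d)² = 1.667 × (3.971/0.49)².
n₁ = 1.667 × 65.68 = 109.5.
Round up: n₁ = 110, giving n₂ = 1.5 × 110 = 165.

n₁ = 110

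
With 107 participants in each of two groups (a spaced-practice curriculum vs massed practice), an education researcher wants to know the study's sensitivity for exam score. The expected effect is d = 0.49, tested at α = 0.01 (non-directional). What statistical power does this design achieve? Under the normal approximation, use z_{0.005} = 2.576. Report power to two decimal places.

power ≈ 0.84

For two equal groups, power = Φ(d·√(n/2) − z_{α/2}).
d·√(n/2) = 0.49 × √(107/2) = 0.49 × 7.314 = 3.584.
z_β = 3.584 − 2.576 = 1.008.
Power = Φ(1.008) = 0.843.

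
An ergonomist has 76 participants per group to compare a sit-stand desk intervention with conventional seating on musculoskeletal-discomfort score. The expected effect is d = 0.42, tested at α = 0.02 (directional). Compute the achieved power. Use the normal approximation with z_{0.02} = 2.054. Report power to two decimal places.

For two equal groups, power = Φ(d·√(n/2) − z_{α}).
d·√(n/2) = 0.42 × √(76/2) = 0.42 × 6.164 = 2.589.
z_β = 2.589 − 2.054 = 0.535.
Power = Φ(0.535) = 0.704.

power ≈ 0.70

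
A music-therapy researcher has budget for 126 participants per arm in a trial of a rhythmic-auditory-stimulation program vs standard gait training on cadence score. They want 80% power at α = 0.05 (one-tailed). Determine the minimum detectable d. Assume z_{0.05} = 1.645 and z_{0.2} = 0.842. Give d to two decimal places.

d_min ≈ 0.31

For two independent groups of n = 126 each: d_min = (z_{α} + z_β)·√(2/n).
z-sum = 1.645 + 0.842 = 2.487.
d_min = 2.487 × √(2/126) = 2.487 × 0.1260 = 0.313.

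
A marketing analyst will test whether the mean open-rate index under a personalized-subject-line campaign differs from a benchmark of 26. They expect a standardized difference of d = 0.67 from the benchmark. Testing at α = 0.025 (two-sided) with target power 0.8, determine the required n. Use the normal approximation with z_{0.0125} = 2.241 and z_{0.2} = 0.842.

n = 22

For a one-sample test: n = ((z_{α/2} + z_β) / d)².
z_{α/2} + z_β = 2.241 + 0.842 = 3.083.
n = (3.083 / 0.67)² = 4.601² = 21.17.
Round up.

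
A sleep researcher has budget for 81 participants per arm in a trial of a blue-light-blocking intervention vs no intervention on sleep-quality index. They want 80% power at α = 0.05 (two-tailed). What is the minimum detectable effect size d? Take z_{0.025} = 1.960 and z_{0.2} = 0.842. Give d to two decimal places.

d_min ≈ 0.44

For two independent groups of n = 81 each: d_min = (z_{α/2} + z_β)·√(2/n).
z-sum = 1.960 + 0.842 = 2.802.
d_min = 2.802 × √(2/81) = 2.802 × 0.1571 = 0.440.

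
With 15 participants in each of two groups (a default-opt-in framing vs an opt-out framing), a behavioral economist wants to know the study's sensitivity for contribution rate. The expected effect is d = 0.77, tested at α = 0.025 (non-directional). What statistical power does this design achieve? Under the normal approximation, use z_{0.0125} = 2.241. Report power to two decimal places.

power ≈ 0.45

For two equal groups, power = Φ(d·√(n/2) − z_{α/2}).
d·√(n/2) = 0.77 × √(15/2) = 0.77 × 2.739 = 2.109.
z_β = 2.109 − 2.241 = -0.132.
Power = Φ(-0.132) = 0.447.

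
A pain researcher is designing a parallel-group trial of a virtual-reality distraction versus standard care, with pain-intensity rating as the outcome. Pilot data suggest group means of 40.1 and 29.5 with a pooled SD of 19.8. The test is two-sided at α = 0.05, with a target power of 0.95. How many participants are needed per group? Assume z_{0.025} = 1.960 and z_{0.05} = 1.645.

n = 91 per group

Cohen's d = |M₁ − M₂| / SD_pooled = |40.1 − 29.5| / 19.8 = 10.6 / 19.8 = 0.535.
For two independent groups with equal n: n = 2·((z_{α/2} + z_β) / d)².
z_{α/2} + z_β = 1.960 + 1.645 = 3.605.
n = 2 × (3.605 / 0.535)² = 2 × 6.738² = 2 × 45.40 = 90.8.
Round up to the next whole participant.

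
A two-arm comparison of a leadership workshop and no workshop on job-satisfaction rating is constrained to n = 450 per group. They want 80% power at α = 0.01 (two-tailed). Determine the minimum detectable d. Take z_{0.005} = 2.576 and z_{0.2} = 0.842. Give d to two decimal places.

For two independent groups of n = 450 each: d_min = (z_{α/2} + z_β)·√(2/n).
z-sum = 2.576 + 0.842 = 3.418.
d_min = 3.418 × √(2/450) = 3.418 × 0.0667 = 0.228.

d_min ≈ 0.23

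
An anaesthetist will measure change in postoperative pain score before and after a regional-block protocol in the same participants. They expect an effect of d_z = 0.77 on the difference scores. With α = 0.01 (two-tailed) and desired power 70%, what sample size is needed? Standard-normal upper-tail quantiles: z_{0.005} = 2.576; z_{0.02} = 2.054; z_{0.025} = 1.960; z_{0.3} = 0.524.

n = 17 pairs

For a paired (one-sample on differences) test: n = ((z_{α/2} + z_β) / d)².
z_{α/2} + z_β = 2.576 + 0.524 = 3.100.
n = (3.100 / 0.77)² = 4.026² = 16.21.
Round up.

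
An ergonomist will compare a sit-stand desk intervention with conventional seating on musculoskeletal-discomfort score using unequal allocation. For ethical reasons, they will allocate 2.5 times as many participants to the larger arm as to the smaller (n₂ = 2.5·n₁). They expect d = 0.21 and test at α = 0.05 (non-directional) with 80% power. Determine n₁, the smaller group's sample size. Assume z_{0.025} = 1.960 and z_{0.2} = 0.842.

With allocation ratio k = n₂/n₁ = 2.5, Var(x̄₁−x̄₂) = σ²(1/n₁ + 1/(k·n₁)) = σ²·(k+1)/(k·n₁).
So n₁ = (1 + 1/k)·((z_{α/2} + z_β)/d)² = 1.400 × (2.802/0.21)².
n₁ = 1.400 × 178.03 = 249.2.
Round up: n₁ = 250, giving n₂ = 2.5 × 250 = 625.

n₁ = 250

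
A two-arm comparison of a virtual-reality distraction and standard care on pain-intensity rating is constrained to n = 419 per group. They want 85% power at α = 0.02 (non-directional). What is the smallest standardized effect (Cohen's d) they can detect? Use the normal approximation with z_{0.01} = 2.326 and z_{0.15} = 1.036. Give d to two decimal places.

For two independent groups of n = 419 each: d_min = (z_{α/2} + z_β)·√(2/n).
z-sum = 2.326 + 1.036 = 3.362.
d_min = 3.362 × √(2/419) = 3.362 × 0.0691 = 0.232.

d_min ≈ 0.23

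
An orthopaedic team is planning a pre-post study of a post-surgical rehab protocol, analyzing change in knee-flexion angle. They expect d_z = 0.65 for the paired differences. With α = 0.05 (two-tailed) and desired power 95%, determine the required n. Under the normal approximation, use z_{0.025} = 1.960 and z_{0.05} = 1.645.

For a paired (one-sample on differences) test: n = ((z_{α/2} + z_β) / d)².
z_{α/2} + z_β = 1.960 + 1.645 = 3.605.
n = (3.605 / 0.65)² = 5.546² = 30.76.
Round up.

n = 31 pairs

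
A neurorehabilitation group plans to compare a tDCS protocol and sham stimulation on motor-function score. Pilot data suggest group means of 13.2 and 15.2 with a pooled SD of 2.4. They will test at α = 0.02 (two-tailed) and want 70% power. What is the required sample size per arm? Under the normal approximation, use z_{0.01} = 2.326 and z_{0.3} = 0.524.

n = 24 per group

Cohen's d = |M₁ − M₂| / SD_pooled = |13.2 − 15.2| / 2.4 = 2.0 / 2.4 = 0.833.
For two independent groups with equal n: n = 2·((z_{α/2} + z_β) / d)².
z_{α/2} + z_β = 2.326 + 0.524 = 2.850.
n = 2 × (2.850 / 0.833)² = 2 × 3.421² = 2 × 11.71 = 23.4.
Round up to the next whole participant.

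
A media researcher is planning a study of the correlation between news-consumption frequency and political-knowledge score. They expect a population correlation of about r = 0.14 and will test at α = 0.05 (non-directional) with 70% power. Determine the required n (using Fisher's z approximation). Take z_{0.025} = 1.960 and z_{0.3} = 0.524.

n = 314

Fisher's z: C = ½·ln((1+r)/(1−r)) = ½·ln(1.3256) = 0.1409.
n = ((z_{α/2} + z_β)/C)² + 3.
(1.960 + 0.524) / 0.1409 = 2.484 / 0.1409 = 17.630.
n = 17.630² + 3 = 310.80 + 3 = 313.8.
Round up.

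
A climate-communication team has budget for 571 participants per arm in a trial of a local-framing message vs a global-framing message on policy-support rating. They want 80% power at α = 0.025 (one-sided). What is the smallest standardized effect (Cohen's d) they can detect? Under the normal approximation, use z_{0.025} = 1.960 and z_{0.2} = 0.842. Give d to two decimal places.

For two independent groups of n = 571 each: d_min = (z_{α} + z_β)·√(2/n).
z-sum = 1.960 + 0.842 = 2.802.
d_min = 2.802 × √(2/571) = 2.802 × 0.0592 = 0.166.

d_min ≈ 0.17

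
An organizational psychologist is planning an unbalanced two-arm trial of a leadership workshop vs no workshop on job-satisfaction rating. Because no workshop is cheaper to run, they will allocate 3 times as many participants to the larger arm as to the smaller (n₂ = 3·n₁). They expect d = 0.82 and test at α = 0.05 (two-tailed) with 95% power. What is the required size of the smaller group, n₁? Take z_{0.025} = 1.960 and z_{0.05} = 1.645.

With allocation ratio k = n₂/n₁ = 3, Var(x̄₁−x̄₂) = σ²(1/n₁ + 1/(k·n₁)) = σ²·(k+1)/(k·n₁).
So n₁ = (1 + 1/k)·((z_{α/2} + z_β)/d)² = 1.333 × (3.605/0.82)².
n₁ = 1.333 × 19.33 = 25.8.
Round up: n₁ = 26, giving n₂ = 3 × 26 = 78.

n₁ = 26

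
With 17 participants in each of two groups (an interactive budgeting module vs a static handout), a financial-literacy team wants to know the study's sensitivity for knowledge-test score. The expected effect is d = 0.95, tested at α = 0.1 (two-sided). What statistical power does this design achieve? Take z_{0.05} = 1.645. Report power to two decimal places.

power ≈ 0.87

For two equal groups, power = Φ(d·√(n/2) − z_{α/2}).
d·√(n/2) = 0.95 × √(17/2) = 0.95 × 2.915 = 2.770.
z_β = 2.770 − 1.645 = 1.125.
Power = Φ(1.125) = 0.870.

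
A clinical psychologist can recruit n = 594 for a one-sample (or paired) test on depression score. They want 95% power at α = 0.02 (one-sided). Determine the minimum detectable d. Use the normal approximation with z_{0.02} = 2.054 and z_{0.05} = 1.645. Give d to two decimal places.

For a single sample (or paired design) of n = 594: d_min = (z_{α} + z_β)/√n.
z-sum = 2.054 + 1.645 = 3.699.
d_min = 3.699 / √594 = 3.699 / 24.372 = 0.152.

d_min ≈ 0.15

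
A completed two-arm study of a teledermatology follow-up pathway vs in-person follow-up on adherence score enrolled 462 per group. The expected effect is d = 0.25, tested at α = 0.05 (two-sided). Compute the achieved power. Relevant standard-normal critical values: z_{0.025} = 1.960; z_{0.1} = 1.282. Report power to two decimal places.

For two equal groups, power = Φ(d·√(n/2) − z_{α/2}).
d·√(n/2) = 0.25 × √(462/2) = 0.25 × 15.199 = 3.800.
z_β = 3.800 − 1.960 = 1.840.
Power = Φ(1.840) = 0.967.

power ≈ 0.97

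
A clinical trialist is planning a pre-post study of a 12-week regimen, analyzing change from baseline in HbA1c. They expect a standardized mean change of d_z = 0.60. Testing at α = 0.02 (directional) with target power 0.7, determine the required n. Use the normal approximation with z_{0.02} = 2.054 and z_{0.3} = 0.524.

For a paired (one-sample on differences) test: n = ((z_{α} + z_β) / d)².
z_{α} + z_β = 2.054 + 0.524 = 2.578.
n = (2.578 / 0.60)² = 4.297² = 18.46.
Round up.

n = 19 pairs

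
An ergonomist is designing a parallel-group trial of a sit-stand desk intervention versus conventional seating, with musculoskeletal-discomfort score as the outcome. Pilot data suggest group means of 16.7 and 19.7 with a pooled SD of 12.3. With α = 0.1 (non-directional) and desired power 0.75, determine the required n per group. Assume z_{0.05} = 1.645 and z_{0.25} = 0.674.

Cohen's d = |M₁ − M₂| / SD_pooled = |16.7 − 19.7| / 12.3 = 3.0 / 12.3 = 0.244.
For two independent groups with equal n: n = 2·((z_{α/2} + z_β) / d)².
z_{α/2} + z_β = 1.645 + 0.674 = 2.319.
n = 2 × (2.319 / 0.244)² = 2 × 9.504² = 2 × 90.33 = 180.7.
Round up to the next whole participant.

n = 181 per group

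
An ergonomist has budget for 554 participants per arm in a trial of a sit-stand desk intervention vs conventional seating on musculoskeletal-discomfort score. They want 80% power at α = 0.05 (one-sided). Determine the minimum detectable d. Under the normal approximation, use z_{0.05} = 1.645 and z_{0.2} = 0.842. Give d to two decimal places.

d_min ≈ 0.15

For two independent groups of n = 554 each: d_min = (z_{α} + z_β)·√(2/n).
z-sum = 1.645 + 0.842 = 2.487.
d_min = 2.487 × √(2/554) = 2.487 × 0.0601 = 0.149.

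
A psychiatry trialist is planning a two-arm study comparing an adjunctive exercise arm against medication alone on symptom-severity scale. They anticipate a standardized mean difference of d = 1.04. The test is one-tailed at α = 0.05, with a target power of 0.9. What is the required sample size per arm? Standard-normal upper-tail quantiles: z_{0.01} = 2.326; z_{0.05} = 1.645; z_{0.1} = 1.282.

n = 16 per group

For two independent groups with equal n: n = 2·((z_{α} + z_β) / d)².
z_{α} + z_β = 1.645 + 1.282 = 2.927.
n = 2 × (2.927 / 1.04)² = 2 × 2.814² = 2 × 7.92 = 15.8.
Round up to the next whole participant.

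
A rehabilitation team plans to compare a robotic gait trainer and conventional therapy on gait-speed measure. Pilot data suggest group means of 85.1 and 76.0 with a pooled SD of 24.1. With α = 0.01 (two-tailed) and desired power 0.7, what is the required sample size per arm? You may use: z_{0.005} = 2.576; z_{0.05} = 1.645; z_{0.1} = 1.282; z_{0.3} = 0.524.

n = 135 per group

Cohen's d = |M₁ − M₂| / SD_pooled = |85.1 − 76.0| / 24.1 = 9.1 / 24.1 = 0.378.
For two independent groups with equal n: n = 2·((z_{α/2} + z_β) / d)².
z_{α/2} + z_β = 2.576 + 0.524 = 3.100.
n = 2 × (3.100 / 0.378)² = 2 × 8.201² = 2 × 67.26 = 134.5.
Round up to the next whole participant.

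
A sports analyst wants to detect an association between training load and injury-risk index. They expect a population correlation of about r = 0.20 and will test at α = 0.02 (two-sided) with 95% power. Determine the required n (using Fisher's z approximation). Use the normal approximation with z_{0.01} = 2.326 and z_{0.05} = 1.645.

n = 387

Fisher's z: C = ½·ln((1+r)/(1−r)) = ½·ln(1.5000) = 0.2027.
n = ((z_{α/2} + z_β)/C)² + 3.
(2.326 + 1.645) / 0.2027 = 3.971 / 0.2027 = 19.591.
n = 19.591² + 3 = 383.79 + 3 = 386.8.
Round up.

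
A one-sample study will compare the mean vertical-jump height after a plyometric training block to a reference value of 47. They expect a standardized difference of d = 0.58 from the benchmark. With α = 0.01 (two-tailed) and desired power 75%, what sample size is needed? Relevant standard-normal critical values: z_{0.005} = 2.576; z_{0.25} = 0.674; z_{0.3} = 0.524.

n = 32

For a one-sample test: n = ((z_{α/2} + z_β) / d)².
z_{α/2} + z_β = 2.576 + 0.674 = 3.250.
n = (3.250 / 0.58)² = 5.603² = 31.40.
Round up.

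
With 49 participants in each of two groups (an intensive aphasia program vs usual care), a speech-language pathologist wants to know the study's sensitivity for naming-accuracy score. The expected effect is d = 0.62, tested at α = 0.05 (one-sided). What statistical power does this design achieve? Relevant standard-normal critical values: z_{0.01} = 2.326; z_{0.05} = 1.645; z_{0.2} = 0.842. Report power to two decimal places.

For two equal groups, power = Φ(d·√(n/2) − z_{α}).
d·√(n/2) = 0.62 × √(49/2) = 0.62 × 4.950 = 3.069.
z_β = 3.069 − 1.645 = 1.424.
Power = Φ(1.424) = 0.923.

power ≈ 0.92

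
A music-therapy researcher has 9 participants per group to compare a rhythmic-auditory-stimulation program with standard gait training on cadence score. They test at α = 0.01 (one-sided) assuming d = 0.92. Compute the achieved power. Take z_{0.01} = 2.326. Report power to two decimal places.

For two equal groups, power = Φ(d·√(n/2) − z_{α}).
d·√(n/2) = 0.92 × √(9/2) = 0.92 × 2.121 = 1.952.
z_β = 1.952 − 2.326 = -0.374.
Power = Φ(-0.374) = 0.354.

power ≈ 0.35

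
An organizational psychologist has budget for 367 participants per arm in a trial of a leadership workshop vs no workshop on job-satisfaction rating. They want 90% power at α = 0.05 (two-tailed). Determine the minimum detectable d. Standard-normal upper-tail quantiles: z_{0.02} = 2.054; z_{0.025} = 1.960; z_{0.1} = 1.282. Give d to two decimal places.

For two independent groups of n = 367 each: d_min = (z_{α/2} + z_β)·√(2/n).
z-sum = 1.960 + 1.282 = 3.242.
d_min = 3.242 × √(2/367) = 3.242 × 0.0738 = 0.239.

d_min ≈ 0.24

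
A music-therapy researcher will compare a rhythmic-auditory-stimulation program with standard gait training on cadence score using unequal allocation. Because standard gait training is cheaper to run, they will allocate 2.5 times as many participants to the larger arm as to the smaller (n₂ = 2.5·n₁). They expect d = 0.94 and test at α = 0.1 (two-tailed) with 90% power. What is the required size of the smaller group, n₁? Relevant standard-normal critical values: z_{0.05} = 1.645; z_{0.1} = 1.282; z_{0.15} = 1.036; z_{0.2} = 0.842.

With allocation ratio k = n₂/n₁ = 2.5, Var(x̄₁−x̄₂) = σ²(1/n₁ + 1/(k·n₁)) = σ²·(k+1)/(k·n₁).
So n₁ = (1 + 1/k)·((z_{α/2} + z_β)/d)² = 1.400 × (2.927/0.94)².
n₁ = 1.400 × 9.70 = 13.6.
Round up: n₁ = 14, giving n₂ = 2.5 × 14 = 35.

n₁ = 14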